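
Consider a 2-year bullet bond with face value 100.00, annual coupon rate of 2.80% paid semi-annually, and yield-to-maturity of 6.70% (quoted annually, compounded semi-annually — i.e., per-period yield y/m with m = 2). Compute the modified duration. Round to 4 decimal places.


Coupon per period c = face * coupon_rate / m = 1.400000
Periods per year m = 2; per-period yield y/m = 0.033500
Number of cashflows N = 4
Cashflows (t years, CF_t, discount factor 1/(1+y/m)^(m*t), PV):
  t = 0.5000: CF_t = 1.400000, DF = 0.967586, PV = 1.354620
  t = 1.0000: CF_t = 1.400000, DF = 0.936222, PV = 1.310711
  t = 1.5000: CF_t = 1.400000, DF = 0.905876, PV = 1.268226
  t = 2.0000: CF_t = 101.400000, DF = 0.876512, PV = 88.878360
Price P = sum_t PV_t = 92.811917
First compute Macaulay numerator sum_t t * PV_t:
  t * PV_t at t = 0.5000: 0.677310
  t * PV_t at t = 1.0000: 1.310711
  t * PV_t at t = 1.5000: 1.902339
  t * PV_t at t = 2.0000: 177.756720
Macaulay duration D = 181.647080 / 92.811917 = 1.957153
Modified duration = D / (1 + y/m) = 1.957153 / (1 + 0.033500) = 1.893713

Answer: Modified duration = 1.8937


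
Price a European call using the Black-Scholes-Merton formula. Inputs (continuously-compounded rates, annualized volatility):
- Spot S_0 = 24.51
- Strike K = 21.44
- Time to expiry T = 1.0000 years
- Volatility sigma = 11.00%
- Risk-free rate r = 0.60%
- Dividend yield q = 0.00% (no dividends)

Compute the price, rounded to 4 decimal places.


d1 = (ln(S/K) + (r - q + 0.5*sigma^2) * T) / (sigma * sqrt(T)) = 1.32611692
d2 = d1 - sigma * sqrt(T) = 1.21611692
exp(-rT) = 0.99401796; exp(-qT) = 1.00000000
C = S_0 * exp(-qT) * N(d1) - K * exp(-rT) * N(d2)
N(d1) = 0.90759951; N(d2) = 0.88802981
C = 24.5100 * 1.00000000 * 0.90759951 - 21.4400 * 0.99401796 * 0.88802981 = 3.3198

Answer: Price = 3.3198


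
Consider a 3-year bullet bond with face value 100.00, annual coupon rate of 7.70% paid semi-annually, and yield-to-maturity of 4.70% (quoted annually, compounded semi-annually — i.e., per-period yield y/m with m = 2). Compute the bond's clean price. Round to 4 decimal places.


Coupon per period c = face * coupon_rate / m = 3.850000
Periods per year m = 2; per-period yield y/m = 0.023500
Number of cashflows N = 6
Cashflows (t years, CF_t, discount factor 1/(1+y/m)^(m*t), PV):
  t = 0.5000: CF_t = 3.850000, DF = 0.977040, PV = 3.761602
  t = 1.0000: CF_t = 3.850000, DF = 0.954606, PV = 3.675234
  t = 1.5000: CF_t = 3.850000, DF = 0.932688, PV = 3.590849
  t = 2.0000: CF_t = 3.850000, DF = 0.911273, PV = 3.508402
  t = 2.5000: CF_t = 3.850000, DF = 0.890350, PV = 3.427848
  t = 3.0000: CF_t = 103.850000, DF = 0.869907, PV = 90.339861
Price P = sum_t PV_t = 108.303797

Answer: Price = 108.3038


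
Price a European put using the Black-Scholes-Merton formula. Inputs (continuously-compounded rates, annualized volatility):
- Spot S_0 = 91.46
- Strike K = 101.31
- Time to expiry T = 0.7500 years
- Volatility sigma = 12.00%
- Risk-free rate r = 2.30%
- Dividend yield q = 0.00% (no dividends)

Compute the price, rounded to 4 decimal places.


d1 = (ln(S/K) + (r - q + 0.5*sigma^2) * T) / (sigma * sqrt(T)) = -0.76627280
d2 = d1 - sigma * sqrt(T) = -0.87019584
exp(-rT) = 0.98289793; exp(-qT) = 1.00000000
P = K * exp(-rT) * N(-d2) - S_0 * exp(-qT) * N(-d1)
N(-d1) = 0.77824300; N(-d2) = 0.80790331
P = 101.3100 * 0.98289793 * 0.80790331 - 91.4600 * 1.00000000 * 0.77824300 = 9.2708

Answer: Price = 9.2708


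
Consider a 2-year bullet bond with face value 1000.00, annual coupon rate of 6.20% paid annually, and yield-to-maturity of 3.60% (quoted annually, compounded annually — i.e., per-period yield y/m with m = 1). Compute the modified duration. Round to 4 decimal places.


Answer: Modified duration = 1.8755

Derivation:
Coupon per period c = face * coupon_rate / m = 62.000000
Periods per year m = 1; per-period yield y/m = 0.036000
Number of cashflows N = 2
Cashflows (t years, CF_t, discount factor 1/(1+y/m)^(m*t), PV):
  t = 1.0000: CF_t = 62.000000, DF = 0.965251, PV = 59.845560
  t = 2.0000: CF_t = 1062.000000, DF = 0.931709, PV = 989.475410
Price P = sum_t PV_t = 1049.320970
First compute Macaulay numerator sum_t t * PV_t:
  t * PV_t at t = 1.0000: 59.845560
  t * PV_t at t = 2.0000: 1978.950821
Macaulay duration D = 2038.796380 / 1049.320970 = 1.942967
Modified duration = D / (1 + y/m) = 1.942967 / (1 + 0.036000) = 1.875451


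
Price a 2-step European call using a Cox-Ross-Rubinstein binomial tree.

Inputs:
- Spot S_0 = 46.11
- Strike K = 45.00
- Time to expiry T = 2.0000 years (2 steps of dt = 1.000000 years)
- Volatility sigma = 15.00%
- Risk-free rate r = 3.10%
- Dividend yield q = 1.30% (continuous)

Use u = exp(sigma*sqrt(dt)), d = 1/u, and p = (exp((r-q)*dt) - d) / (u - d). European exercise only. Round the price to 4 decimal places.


dt = T/N = 1.000000
u = exp(sigma*sqrt(dt)) = 1.161834; d = 1/u = 0.860708
p = (exp((r-q)*dt) - d) / (u - d) = 0.522887
Discount per step: exp(-r*dt) = 0.969476
Stock lattice S(k, i) with i counting down-moves:
  k=0: S(0,0) = 46.1100
  k=1: S(1,0) = 53.5722; S(1,1) = 39.6872
  k=2: S(2,0) = 62.2420; S(2,1) = 46.1100; S(2,2) = 34.1591
Terminal payoffs V(N, i) = max(S_T - K, 0):
  V(2,0) = 17.241990; V(2,1) = 1.110000; V(2,2) = 0.000000
Backward induction: V(k, i) = exp(-r*dt) * [p * V(k+1, i) + (1-p) * V(k+1, i+1)].
  V(1,0) = exp(-r*dt) * [p*17.241990 + (1-p)*1.110000] = 9.253845
  V(1,1) = exp(-r*dt) * [p*1.110000 + (1-p)*0.000000] = 0.562688
  V(0,0) = exp(-r*dt) * [p*9.253845 + (1-p)*0.562688] = 4.951287

Answer: Price = V(0,0) = 4.9513


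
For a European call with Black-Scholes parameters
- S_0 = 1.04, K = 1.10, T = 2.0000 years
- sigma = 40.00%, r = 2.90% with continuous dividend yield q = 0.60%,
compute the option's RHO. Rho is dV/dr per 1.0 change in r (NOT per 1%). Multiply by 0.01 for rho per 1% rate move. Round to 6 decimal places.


d1 = 0.2650068868; d2 = -0.3006785382
phi(d1) = 0.3851767889; exp(-qT) = 0.9880717129; exp(-rT) = 0.9436499474
N(d2) = 0.3818298180
Rho = K*T*exp(-rT)*N(d2) = 1.1000 * 2.0000 * 0.9436499474 * 0.3818298180 = 0.792690

Answer: Rho = 0.792690


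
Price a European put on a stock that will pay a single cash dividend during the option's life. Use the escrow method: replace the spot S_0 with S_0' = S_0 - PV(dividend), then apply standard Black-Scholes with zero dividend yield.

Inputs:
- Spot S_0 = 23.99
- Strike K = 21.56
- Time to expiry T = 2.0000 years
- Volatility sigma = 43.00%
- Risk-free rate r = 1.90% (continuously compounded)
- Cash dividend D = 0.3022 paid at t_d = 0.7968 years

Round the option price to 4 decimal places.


Answer: Price = 3.9627

Derivation:
PV(D) = D * exp(-r * t_d) = 0.3022 * 0.98497482 = 0.29765939
S_0' = S_0 - PV(D) = 23.9900 - 0.29765939 = 23.69234061
d1 = (ln(S_0'/K) + (r + sigma^2/2)*T) / (sigma*sqrt(T)) = 0.52163443
d2 = d1 - sigma*sqrt(T) = -0.08647740
exp(-rT) = 0.96271294
N(-d1) = 0.30096244; N(-d2) = 0.53445654
P = K * exp(-rT) * N(-d2) - S_0' * N(-d1) = 21.5600 * 0.96271294 * 0.53445654 - 23.69234061 * 0.30096244 = 3.9627


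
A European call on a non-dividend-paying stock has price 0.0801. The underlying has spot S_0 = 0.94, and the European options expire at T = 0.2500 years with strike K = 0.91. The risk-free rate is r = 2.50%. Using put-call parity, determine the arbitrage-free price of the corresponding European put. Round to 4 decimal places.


Put-call parity: C - P = S_0 * exp(-qT) - K * exp(-rT).
S_0 * exp(-qT) = 0.9400 * 1.00000000 = 0.94000000
K * exp(-rT) = 0.9100 * 0.99376949 = 0.90433024
P = C - S*exp(-qT) + K*exp(-rT)
P = 0.0801 - 0.94000000 + 0.90433024 = 0.0444

Answer: Put price = 0.0444


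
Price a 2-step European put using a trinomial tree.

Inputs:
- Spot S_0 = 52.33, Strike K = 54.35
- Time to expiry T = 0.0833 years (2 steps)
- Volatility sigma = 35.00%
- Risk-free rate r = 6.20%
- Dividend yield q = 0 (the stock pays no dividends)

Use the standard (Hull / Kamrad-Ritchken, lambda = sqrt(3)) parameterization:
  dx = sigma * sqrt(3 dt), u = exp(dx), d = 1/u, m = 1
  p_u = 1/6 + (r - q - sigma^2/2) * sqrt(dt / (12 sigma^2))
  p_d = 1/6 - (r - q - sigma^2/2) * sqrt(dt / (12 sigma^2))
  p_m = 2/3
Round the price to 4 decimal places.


Answer: Price = V(0,0) = 3.1686

Derivation:
dt = T/N = 0.041650; dx = sigma*sqrt(3*dt) = 0.123719
u = exp(dx) = 1.131698; d = 1/u = 0.883628
p_u = 0.166793, p_m = 0.666667, p_d = 0.166540
Discount per step: exp(-r*dt) = 0.997421
Stock lattice S(k, j) with j the centered position index:
  k=0: S(0,+0) = 52.3300
  k=1: S(1,-1) = 46.2403; S(1,+0) = 52.3300; S(1,+1) = 59.2217
  k=2: S(2,-2) = 40.8592; S(2,-1) = 46.2403; S(2,+0) = 52.3300; S(2,+1) = 59.2217; S(2,+2) = 67.0211
Terminal payoffs V(N, j) = max(K - S_T, 0):
  V(2,-2) = 13.490802; V(2,-1) = 8.109738; V(2,+0) = 2.020000; V(2,+1) = 0.000000; V(2,+2) = 0.000000
Backward induction: V(k, j) = exp(-r*dt) * [p_u * V(k+1, j+1) + p_m * V(k+1, j) + p_d * V(k+1, j-1)]
  V(1,-1) = exp(-r*dt) * [p_u*2.020000 + p_m*8.109738 + p_d*13.490802] = 7.969571
  V(1,+0) = exp(-r*dt) * [p_u*0.000000 + p_m*2.020000 + p_d*8.109738] = 2.690310
  V(1,+1) = exp(-r*dt) * [p_u*0.000000 + p_m*0.000000 + p_d*2.020000] = 0.335544
  V(0,+0) = exp(-r*dt) * [p_u*0.335544 + p_m*2.690310 + p_d*7.969571] = 3.168569


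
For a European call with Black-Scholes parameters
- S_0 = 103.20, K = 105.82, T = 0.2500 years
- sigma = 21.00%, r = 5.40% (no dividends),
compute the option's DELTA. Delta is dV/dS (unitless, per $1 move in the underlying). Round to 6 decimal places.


Answer: Delta = 0.476995

Derivation:
d1 = -0.0576969946; d2 = -0.1626969946
phi(d1) = 0.3982788046; exp(-qT) = 1.0000000000; exp(-rT) = 0.9865907163
N(d1) = 0.4769949939
Delta = exp(-qT) * N(d1) = 1.0000000000 * 0.4769949939 = 0.476995


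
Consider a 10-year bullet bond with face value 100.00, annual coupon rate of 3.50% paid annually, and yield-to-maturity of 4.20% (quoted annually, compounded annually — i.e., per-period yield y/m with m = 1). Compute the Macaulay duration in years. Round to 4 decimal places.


Answer: Macaulay duration = 8.5590 years

Derivation:
Coupon per period c = face * coupon_rate / m = 3.500000
Periods per year m = 1; per-period yield y/m = 0.042000
Number of cashflows N = 10
Cashflows (t years, CF_t, discount factor 1/(1+y/m)^(m*t), PV):
  t = 1.0000: CF_t = 3.500000, DF = 0.959693, PV = 3.358925
  t = 2.0000: CF_t = 3.500000, DF = 0.921010, PV = 3.223537
  t = 3.0000: CF_t = 3.500000, DF = 0.883887, PV = 3.093605
  t = 4.0000: CF_t = 3.500000, DF = 0.848260, PV = 2.968911
  t = 5.0000: CF_t = 3.500000, DF = 0.814069, PV = 2.849243
  t = 6.0000: CF_t = 3.500000, DF = 0.781257, PV = 2.734398
  t = 7.0000: CF_t = 3.500000, DF = 0.749766, PV = 2.624182
  t = 8.0000: CF_t = 3.500000, DF = 0.719545, PV = 2.518409
  t = 9.0000: CF_t = 3.500000, DF = 0.690543, PV = 2.416899
  t = 10.0000: CF_t = 103.500000, DF = 0.662709, PV = 68.590372
Price P = sum_t PV_t = 94.378482
Macaulay numerator sum_t t * PV_t:
  t * PV_t at t = 1.0000: 3.358925
  t * PV_t at t = 2.0000: 6.447073
  t * PV_t at t = 3.0000: 9.280816
  t * PV_t at t = 4.0000: 11.875644
  t * PV_t at t = 5.0000: 14.246214
  t * PV_t at t = 6.0000: 16.406388
  t * PV_t at t = 7.0000: 18.369277
  t * PV_t at t = 8.0000: 20.147273
  t * PV_t at t = 9.0000: 21.752095
  t * PV_t at t = 10.0000: 685.903723
Macaulay duration D = (sum_t t * PV_t) / P = 807.787427 / 94.378482 = 8.559021


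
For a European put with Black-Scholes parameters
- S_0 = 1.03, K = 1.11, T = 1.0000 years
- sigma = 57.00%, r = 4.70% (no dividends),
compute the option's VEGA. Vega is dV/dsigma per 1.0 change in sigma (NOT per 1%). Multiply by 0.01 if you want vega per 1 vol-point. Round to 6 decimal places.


d1 = 0.2362259420; d2 = -0.3337740580
phi(d1) = 0.3879651042; exp(-qT) = 1.0000000000; exp(-rT) = 0.9540873976
Vega = S * exp(-qT) * phi(d1) * sqrt(T) = 1.0300 * 1.0000000000 * 0.3879651042 * 1.0000000000 = 0.399604

Answer: Vega = 0.399604


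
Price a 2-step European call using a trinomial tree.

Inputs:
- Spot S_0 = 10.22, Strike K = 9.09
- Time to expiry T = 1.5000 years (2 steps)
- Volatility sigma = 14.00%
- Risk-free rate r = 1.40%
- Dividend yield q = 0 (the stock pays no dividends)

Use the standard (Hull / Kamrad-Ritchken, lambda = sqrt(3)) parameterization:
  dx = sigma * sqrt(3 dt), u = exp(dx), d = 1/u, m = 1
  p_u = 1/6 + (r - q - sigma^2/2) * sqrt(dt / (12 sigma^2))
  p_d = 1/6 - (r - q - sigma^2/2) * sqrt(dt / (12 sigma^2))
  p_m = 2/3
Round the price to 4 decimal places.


dt = T/N = 0.750000; dx = sigma*sqrt(3*dt) = 0.210000
u = exp(dx) = 1.233678; d = 1/u = 0.810584
p_u = 0.174167, p_m = 0.666667, p_d = 0.159167
Discount per step: exp(-r*dt) = 0.989555
Stock lattice S(k, j) with j the centered position index:
  k=0: S(0,+0) = 10.2200
  k=1: S(1,-1) = 8.2842; S(1,+0) = 10.2200; S(1,+1) = 12.6082
  k=2: S(2,-2) = 6.7150; S(2,-1) = 8.2842; S(2,+0) = 10.2200; S(2,+1) = 12.6082; S(2,+2) = 15.5544
Terminal payoffs V(N, j) = max(S_T - K, 0):
  V(2,-2) = 0.000000; V(2,-1) = 0.000000; V(2,+0) = 1.130000; V(2,+1) = 3.518190; V(2,+2) = 6.464447
Backward induction: V(k, j) = exp(-r*dt) * [p_u * V(k+1, j+1) + p_m * V(k+1, j) + p_d * V(k+1, j-1)]
  V(1,-1) = exp(-r*dt) * [p_u*1.130000 + p_m*0.000000 + p_d*0.000000] = 0.194753
  V(1,+0) = exp(-r*dt) * [p_u*3.518190 + p_m*1.130000 + p_d*0.000000] = 1.351816
  V(1,+1) = exp(-r*dt) * [p_u*6.464447 + p_m*3.518190 + p_d*1.130000] = 3.613072
  V(0,+0) = exp(-r*dt) * [p_u*3.613072 + p_m*1.351816 + p_d*0.194753] = 1.545176

Answer: Price = V(0,0) = 1.5452


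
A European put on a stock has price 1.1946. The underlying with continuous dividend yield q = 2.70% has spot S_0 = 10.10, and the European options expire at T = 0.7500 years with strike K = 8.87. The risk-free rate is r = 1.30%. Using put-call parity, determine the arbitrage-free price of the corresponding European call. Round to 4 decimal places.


Put-call parity: C - P = S_0 * exp(-qT) - K * exp(-rT).
S_0 * exp(-qT) = 10.1000 * 0.97995365 = 9.89753191
K * exp(-rT) = 8.8700 * 0.99029738 = 8.78393774
C = P + S*exp(-qT) - K*exp(-rT)
C = 1.1946 + 9.89753191 - 8.78393774 = 2.3082

Answer: Call price = 2.3082


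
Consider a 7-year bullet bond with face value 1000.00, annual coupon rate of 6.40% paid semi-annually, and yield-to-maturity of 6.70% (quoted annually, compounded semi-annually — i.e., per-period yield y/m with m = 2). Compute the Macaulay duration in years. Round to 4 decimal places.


Answer: Macaulay duration = 5.7377 years

Derivation:
Coupon per period c = face * coupon_rate / m = 32.000000
Periods per year m = 2; per-period yield y/m = 0.033500
Number of cashflows N = 14
Cashflows (t years, CF_t, discount factor 1/(1+y/m)^(m*t), PV):
  t = 0.5000: CF_t = 32.000000, DF = 0.967586, PV = 30.962748
  t = 1.0000: CF_t = 32.000000, DF = 0.936222, PV = 29.959118
  t = 1.5000: CF_t = 32.000000, DF = 0.905876, PV = 28.988019
  t = 2.0000: CF_t = 32.000000, DF = 0.876512, PV = 28.048398
  t = 2.5000: CF_t = 32.000000, DF = 0.848101, PV = 27.139233
  t = 3.0000: CF_t = 32.000000, DF = 0.820611, PV = 26.259539
  t = 3.5000: CF_t = 32.000000, DF = 0.794011, PV = 25.408359
  t = 4.0000: CF_t = 32.000000, DF = 0.768274, PV = 24.584769
  t = 4.5000: CF_t = 32.000000, DF = 0.743371, PV = 23.787875
  t = 5.0000: CF_t = 32.000000, DF = 0.719275, PV = 23.016812
  t = 5.5000: CF_t = 32.000000, DF = 0.695961, PV = 22.270742
  t = 6.0000: CF_t = 32.000000, DF = 0.673402, PV = 21.548855
  t = 6.5000: CF_t = 32.000000, DF = 0.651574, PV = 20.850368
  t = 7.0000: CF_t = 1032.000000, DF = 0.630454, PV = 650.628321
Price P = sum_t PV_t = 983.453155
Macaulay numerator sum_t t * PV_t:
  t * PV_t at t = 0.5000: 15.481374
  t * PV_t at t = 1.0000: 29.959118
  t * PV_t at t = 1.5000: 43.482028
  t * PV_t at t = 2.0000: 56.096795
  t * PV_t at t = 2.5000: 67.848083
  t * PV_t at t = 3.0000: 78.778616
  t * PV_t at t = 3.5000: 88.929255
  t * PV_t at t = 4.0000: 98.339076
  t * PV_t at t = 4.5000: 107.045438
  t * PV_t at t = 5.0000: 115.084060
  t * PV_t at t = 5.5000: 122.489081
  t * PV_t at t = 6.0000: 129.293132
  t * PV_t at t = 6.5000: 135.527392
  t * PV_t at t = 7.0000: 4554.398249
Macaulay duration D = (sum_t t * PV_t) / P = 5642.751698 / 983.453155 = 5.737692


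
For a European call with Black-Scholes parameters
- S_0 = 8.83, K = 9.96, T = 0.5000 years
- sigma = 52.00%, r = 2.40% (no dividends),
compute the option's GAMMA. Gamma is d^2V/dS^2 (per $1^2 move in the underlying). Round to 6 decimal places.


d1 = -0.1110213589; d2 = -0.4787168851
phi(d1) = 0.3964912111; exp(-qT) = 1.0000000000; exp(-rT) = 0.9880717129
Gamma = exp(-qT) * phi(d1) / (S * sigma * sqrt(T)) = 1.0000000000 * 0.3964912111 / (8.8300 * 0.5200 * 0.7071067812) = 0.122119

Answer: Gamma = 0.122119


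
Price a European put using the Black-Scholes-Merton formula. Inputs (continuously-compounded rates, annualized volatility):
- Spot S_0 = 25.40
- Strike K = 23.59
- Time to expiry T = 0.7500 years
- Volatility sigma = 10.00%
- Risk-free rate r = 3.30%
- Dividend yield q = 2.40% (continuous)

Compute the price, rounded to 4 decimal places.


Answer: Price = 0.1965

Derivation:
d1 = (ln(S/K) + (r - q + 0.5*sigma^2) * T) / (sigma * sqrt(T)) = 0.97487072
d2 = d1 - sigma * sqrt(T) = 0.88826818
exp(-rT) = 0.97555377; exp(-qT) = 0.98216103
P = K * exp(-rT) * N(-d2) - S_0 * exp(-qT) * N(-d1)
N(-d1) = 0.16481220; N(-d2) = 0.18719826
P = 23.5900 * 0.97555377 * 0.18719826 - 25.4000 * 0.98216103 * 0.16481220 = 0.1965


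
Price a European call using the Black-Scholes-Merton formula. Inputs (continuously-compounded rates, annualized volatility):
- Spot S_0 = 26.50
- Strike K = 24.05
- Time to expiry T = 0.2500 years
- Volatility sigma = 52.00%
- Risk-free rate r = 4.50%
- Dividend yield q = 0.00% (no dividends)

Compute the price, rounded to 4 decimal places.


Answer: Price = 4.1806

Derivation:
d1 = (ln(S/K) + (r - q + 0.5*sigma^2) * T) / (sigma * sqrt(T)) = 0.54638360
d2 = d1 - sigma * sqrt(T) = 0.28638360
exp(-rT) = 0.98881304; exp(-qT) = 1.00000000
C = S_0 * exp(-qT) * N(d1) - K * exp(-rT) * N(d2)
N(d1) = 0.70759886; N(d2) = 0.61270783
C = 26.5000 * 1.00000000 * 0.70759886 - 24.0500 * 0.98881304 * 0.61270783 = 4.1806


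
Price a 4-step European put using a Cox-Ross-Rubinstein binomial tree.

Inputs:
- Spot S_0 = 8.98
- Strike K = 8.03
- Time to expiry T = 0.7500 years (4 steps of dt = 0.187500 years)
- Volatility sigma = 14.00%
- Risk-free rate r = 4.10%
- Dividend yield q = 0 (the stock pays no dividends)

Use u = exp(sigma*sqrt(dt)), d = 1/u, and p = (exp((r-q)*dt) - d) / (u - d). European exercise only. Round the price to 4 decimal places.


Answer: Price = V(0,0) = 0.0544

Derivation:
dt = T/N = 0.187500
u = exp(sigma*sqrt(dt)) = 1.062497; d = 1/u = 0.941179
p = (exp((r-q)*dt) - d) / (u - d) = 0.548460
Discount per step: exp(-r*dt) = 0.992342
Stock lattice S(k, i) with i counting down-moves:
  k=0: S(0,0) = 8.9800
  k=1: S(1,0) = 9.5412; S(1,1) = 8.4518
  k=2: S(2,0) = 10.1375; S(2,1) = 8.9800; S(2,2) = 7.9546
  k=3: S(3,0) = 10.7711; S(3,1) = 9.5412; S(3,2) = 8.4518; S(3,3) = 7.4867
  k=4: S(4,0) = 11.4442; S(4,1) = 10.1375; S(4,2) = 8.9800; S(4,3) = 7.9546; S(4,4) = 7.0464
Terminal payoffs V(N, i) = max(K - S_T, 0):
  V(4,0) = 0.000000; V(4,1) = 0.000000; V(4,2) = 0.000000; V(4,3) = 0.075353; V(4,4) = 0.983629
Backward induction: V(k, i) = exp(-r*dt) * [p * V(k+1, i) + (1-p) * V(k+1, i+1)].
  V(3,0) = exp(-r*dt) * [p*0.000000 + (1-p)*0.000000] = 0.000000
  V(3,1) = exp(-r*dt) * [p*0.000000 + (1-p)*0.000000] = 0.000000
  V(3,2) = exp(-r*dt) * [p*0.000000 + (1-p)*0.075353] = 0.033764
  V(3,3) = exp(-r*dt) * [p*0.075353 + (1-p)*0.983629] = 0.481758
  V(2,0) = exp(-r*dt) * [p*0.000000 + (1-p)*0.000000] = 0.000000
  V(2,1) = exp(-r*dt) * [p*0.000000 + (1-p)*0.033764] = 0.015129
  V(2,2) = exp(-r*dt) * [p*0.033764 + (1-p)*0.481758] = 0.234244
  V(1,0) = exp(-r*dt) * [p*0.000000 + (1-p)*0.015129] = 0.006779
  V(1,1) = exp(-r*dt) * [p*0.015129 + (1-p)*0.234244] = 0.113195
  V(0,0) = exp(-r*dt) * [p*0.006779 + (1-p)*0.113195] = 0.054410


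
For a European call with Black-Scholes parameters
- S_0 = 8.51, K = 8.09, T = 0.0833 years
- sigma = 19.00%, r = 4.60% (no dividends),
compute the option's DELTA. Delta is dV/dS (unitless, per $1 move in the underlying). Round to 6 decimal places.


Answer: Delta = 0.846199

Derivation:
d1 = 1.0202648853; d2 = 0.9654275805
phi(d1) = 0.2370678833; exp(-qT) = 1.0000000000; exp(-rT) = 0.9961755320
N(d1) = 0.8461985739
Delta = exp(-qT) * N(d1) = 1.0000000000 * 0.8461985739 = 0.846199


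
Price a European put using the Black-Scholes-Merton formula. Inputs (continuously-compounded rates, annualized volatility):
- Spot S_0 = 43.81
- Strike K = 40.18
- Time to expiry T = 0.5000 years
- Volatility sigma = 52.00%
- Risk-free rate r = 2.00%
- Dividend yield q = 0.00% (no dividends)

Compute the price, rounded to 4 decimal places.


d1 = (ln(S/K) + (r - q + 0.5*sigma^2) * T) / (sigma * sqrt(T)) = 0.44627343
d2 = d1 - sigma * sqrt(T) = 0.07857790
exp(-rT) = 0.99004983; exp(-qT) = 1.00000000
P = K * exp(-rT) * N(-d2) - S_0 * exp(-qT) * N(-d1)
N(-d1) = 0.32769987; N(-d2) = 0.46868418
P = 40.1800 * 0.99004983 * 0.46868418 - 43.8100 * 1.00000000 * 0.32769987 = 4.2878

Answer: Price = 4.2878


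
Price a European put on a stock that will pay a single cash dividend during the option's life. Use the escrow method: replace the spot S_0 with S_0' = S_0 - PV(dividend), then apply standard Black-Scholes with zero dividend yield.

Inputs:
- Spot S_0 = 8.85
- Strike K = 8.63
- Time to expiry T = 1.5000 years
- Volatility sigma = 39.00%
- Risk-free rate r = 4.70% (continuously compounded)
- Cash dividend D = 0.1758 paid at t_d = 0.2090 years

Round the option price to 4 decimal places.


Answer: Price = 1.2806

Derivation:
PV(D) = D * exp(-r * t_d) = 0.1758 * 0.99022509 = 0.17408157
S_0' = S_0 - PV(D) = 8.8500 - 0.17408157 = 8.67591843
d1 = (ln(S_0'/K) + (r + sigma^2/2)*T) / (sigma*sqrt(T)) = 0.39753269
d2 = d1 - sigma*sqrt(T) = -0.08011781
exp(-rT) = 0.93192774
N(-d1) = 0.34548734; N(-d2) = 0.53192822
P = K * exp(-rT) * N(-d2) - S_0' * N(-d1) = 8.6300 * 0.93192774 * 0.53192822 - 8.67591843 * 0.34548734 = 1.2806


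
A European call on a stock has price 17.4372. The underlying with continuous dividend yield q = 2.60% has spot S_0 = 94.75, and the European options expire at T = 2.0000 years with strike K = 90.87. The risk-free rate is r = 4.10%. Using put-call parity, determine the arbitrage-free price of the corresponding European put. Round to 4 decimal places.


Put-call parity: C - P = S_0 * exp(-qT) - K * exp(-rT).
S_0 * exp(-qT) = 94.7500 * 0.94932887 = 89.94891013
K * exp(-rT) = 90.8700 * 0.92127196 = 83.71598289
P = C - S*exp(-qT) + K*exp(-rT)
P = 17.4372 - 89.94891013 + 83.71598289 = 11.2043

Answer: Put price = 11.2043


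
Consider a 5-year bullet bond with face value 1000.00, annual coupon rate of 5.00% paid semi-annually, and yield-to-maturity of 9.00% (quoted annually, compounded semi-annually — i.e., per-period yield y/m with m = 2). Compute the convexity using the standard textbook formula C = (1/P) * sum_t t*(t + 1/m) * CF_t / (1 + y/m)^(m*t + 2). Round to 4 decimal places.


Coupon per period c = face * coupon_rate / m = 25.000000
Periods per year m = 2; per-period yield y/m = 0.045000
Number of cashflows N = 10
Cashflows (t years, CF_t, discount factor 1/(1+y/m)^(m*t), PV):
  t = 0.5000: CF_t = 25.000000, DF = 0.956938, PV = 23.923445
  t = 1.0000: CF_t = 25.000000, DF = 0.915730, PV = 22.893249
  t = 1.5000: CF_t = 25.000000, DF = 0.876297, PV = 21.907415
  t = 2.0000: CF_t = 25.000000, DF = 0.838561, PV = 20.964034
  t = 2.5000: CF_t = 25.000000, DF = 0.802451, PV = 20.061276
  t = 3.0000: CF_t = 25.000000, DF = 0.767896, PV = 19.197393
  t = 3.5000: CF_t = 25.000000, DF = 0.734828, PV = 18.370711
  t = 4.0000: CF_t = 25.000000, DF = 0.703185, PV = 17.579628
  t = 4.5000: CF_t = 25.000000, DF = 0.672904, PV = 16.822611
  t = 5.0000: CF_t = 1025.000000, DF = 0.643928, PV = 660.025874
Price P = sum_t PV_t = 841.745636
Convexity numerator sum_t t*(t + 1/m) * CF_t / (1+y/m)^(m*t + 2):
  t = 0.5000: term = 10.953708
  t = 1.0000: term = 31.446050
  t = 1.5000: term = 60.183828
  t = 2.0000: term = 95.986967
  t = 2.5000: term = 137.780336
  t = 3.0000: term = 184.586096
  t = 3.5000: term = 235.516550
  t = 4.0000: term = 289.767457
  t = 4.5000: term = 346.611791
  t = 5.0000: term = 16621.150191
Convexity = (1/P) * sum = 18013.982973 / 841.745636 = 21.400744

Answer: Convexity = 21.4007


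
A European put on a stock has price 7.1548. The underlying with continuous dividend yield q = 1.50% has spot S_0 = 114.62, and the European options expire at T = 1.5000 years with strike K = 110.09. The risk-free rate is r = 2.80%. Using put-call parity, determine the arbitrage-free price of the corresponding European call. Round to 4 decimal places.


Put-call parity: C - P = S_0 * exp(-qT) - K * exp(-rT).
S_0 * exp(-qT) = 114.6200 * 0.97775124 = 112.06984681
K * exp(-rT) = 110.0900 * 0.95886978 = 105.56197414
C = P + S*exp(-qT) - K*exp(-rT)
C = 7.1548 + 112.06984681 - 105.56197414 = 13.6627

Answer: Call price = 13.6627


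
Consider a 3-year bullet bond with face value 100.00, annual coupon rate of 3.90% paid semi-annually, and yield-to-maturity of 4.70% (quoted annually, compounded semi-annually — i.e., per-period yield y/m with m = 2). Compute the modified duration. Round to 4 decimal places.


Answer: Modified duration = 2.7926

Derivation:
Coupon per period c = face * coupon_rate / m = 1.950000
Periods per year m = 2; per-period yield y/m = 0.023500
Number of cashflows N = 6
Cashflows (t years, CF_t, discount factor 1/(1+y/m)^(m*t), PV):
  t = 0.5000: CF_t = 1.950000, DF = 0.977040, PV = 1.905227
  t = 1.0000: CF_t = 1.950000, DF = 0.954606, PV = 1.861482
  t = 1.5000: CF_t = 1.950000, DF = 0.932688, PV = 1.818742
  t = 2.0000: CF_t = 1.950000, DF = 0.911273, PV = 1.776983
  t = 2.5000: CF_t = 1.950000, DF = 0.890350, PV = 1.736183
  t = 3.0000: CF_t = 101.950000, DF = 0.869907, PV = 88.687038
Price P = sum_t PV_t = 97.785654
First compute Macaulay numerator sum_t t * PV_t:
  t * PV_t at t = 0.5000: 0.952614
  t * PV_t at t = 1.0000: 1.861482
  t * PV_t at t = 1.5000: 2.728113
  t * PV_t at t = 2.0000: 3.553966
  t * PV_t at t = 2.5000: 4.340456
  t * PV_t at t = 3.0000: 266.061113
Macaulay duration D = 279.497743 / 97.785654 = 2.858269
Modified duration = D / (1 + y/m) = 2.858269 / (1 + 0.023500) = 2.792642


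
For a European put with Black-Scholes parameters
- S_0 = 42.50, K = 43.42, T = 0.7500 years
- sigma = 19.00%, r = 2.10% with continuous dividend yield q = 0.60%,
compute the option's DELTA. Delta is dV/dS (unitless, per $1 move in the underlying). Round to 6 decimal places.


d1 = 0.0204893192; d2 = -0.1440555075
phi(d1) = 0.3988585488; exp(-qT) = 0.9955101098; exp(-rT) = 0.9843733826
N(-d1) = 0.4918265162
Delta = -exp(-qT) * N(-d1) = -0.9955101098 * 0.4918265162 = -0.489618

Answer: Delta = -0.489618


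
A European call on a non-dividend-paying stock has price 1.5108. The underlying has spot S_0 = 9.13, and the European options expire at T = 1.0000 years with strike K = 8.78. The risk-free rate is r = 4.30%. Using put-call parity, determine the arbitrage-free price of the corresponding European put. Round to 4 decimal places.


Put-call parity: C - P = S_0 * exp(-qT) - K * exp(-rT).
S_0 * exp(-qT) = 9.1300 * 1.00000000 = 9.13000000
K * exp(-rT) = 8.7800 * 0.95791139 = 8.41046200
P = C - S*exp(-qT) + K*exp(-rT)
P = 1.5108 - 9.13000000 + 8.41046200 = 0.7913

Answer: Put price = 0.7913


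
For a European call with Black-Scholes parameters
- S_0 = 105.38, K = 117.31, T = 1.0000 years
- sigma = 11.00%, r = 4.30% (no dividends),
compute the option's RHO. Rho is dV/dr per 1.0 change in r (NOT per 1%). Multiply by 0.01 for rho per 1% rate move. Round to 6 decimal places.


d1 = -0.5290648976; d2 = -0.6390648976
phi(d1) = 0.3468394223; exp(-qT) = 1.0000000000; exp(-rT) = 0.9579113901
N(d2) = 0.2613903571
Rho = K*T*exp(-rT)*N(d2) = 117.3100 * 1.0000 * 0.9579113901 * 0.2613903571 = 29.373110

Answer: Rho = 29.373110


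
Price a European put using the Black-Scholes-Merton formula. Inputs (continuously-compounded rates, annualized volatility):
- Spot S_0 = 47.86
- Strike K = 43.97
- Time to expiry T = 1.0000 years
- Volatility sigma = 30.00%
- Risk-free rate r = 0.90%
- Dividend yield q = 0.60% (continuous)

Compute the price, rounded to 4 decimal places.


d1 = (ln(S/K) + (r - q + 0.5*sigma^2) * T) / (sigma * sqrt(T)) = 0.44257500
d2 = d1 - sigma * sqrt(T) = 0.14257500
exp(-rT) = 0.99104038; exp(-qT) = 0.99401796
P = K * exp(-rT) * N(-d2) - S_0 * exp(-qT) * N(-d1)
N(-d1) = 0.32903659; N(-d2) = 0.44331292
P = 43.9700 * 0.99104038 * 0.44331292 - 47.8600 * 0.99401796 * 0.32903659 = 3.6643

Answer: Price = 3.6643


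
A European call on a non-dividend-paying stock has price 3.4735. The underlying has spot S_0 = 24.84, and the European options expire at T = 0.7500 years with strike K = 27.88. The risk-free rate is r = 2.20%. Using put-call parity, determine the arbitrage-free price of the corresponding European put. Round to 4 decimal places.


Put-call parity: C - P = S_0 * exp(-qT) - K * exp(-rT).
S_0 * exp(-qT) = 24.8400 * 1.00000000 = 24.84000000
K * exp(-rT) = 27.8800 * 0.98363538 = 27.42375438
P = C - S*exp(-qT) + K*exp(-rT)
P = 3.4735 - 24.84000000 + 27.42375438 = 6.0573

Answer: Put price = 6.0573


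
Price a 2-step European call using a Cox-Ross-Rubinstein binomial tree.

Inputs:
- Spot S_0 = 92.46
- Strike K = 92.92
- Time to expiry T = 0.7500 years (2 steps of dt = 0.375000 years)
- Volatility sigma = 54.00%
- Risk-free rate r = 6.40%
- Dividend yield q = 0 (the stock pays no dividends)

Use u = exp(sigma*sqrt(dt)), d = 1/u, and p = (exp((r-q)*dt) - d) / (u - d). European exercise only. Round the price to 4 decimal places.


Answer: Price = V(0,0) = 16.9480

Derivation:
dt = T/N = 0.375000
u = exp(sigma*sqrt(dt)) = 1.391916; d = 1/u = 0.718434
p = (exp((r-q)*dt) - d) / (u - d) = 0.454142
Discount per step: exp(-r*dt) = 0.976286
Stock lattice S(k, i) with i counting down-moves:
  k=0: S(0,0) = 92.4600
  k=1: S(1,0) = 128.6965; S(1,1) = 66.4264
  k=2: S(2,0) = 179.1348; S(2,1) = 92.4600; S(2,2) = 47.7230
Terminal payoffs V(N, i) = max(S_T - K, 0):
  V(2,0) = 86.214756; V(2,1) = 0.000000; V(2,2) = 0.000000
Backward induction: V(k, i) = exp(-r*dt) * [p * V(k+1, i) + (1-p) * V(k+1, i+1)].
  V(1,0) = exp(-r*dt) * [p*86.214756 + (1-p)*0.000000] = 38.225213
  V(1,1) = exp(-r*dt) * [p*0.000000 + (1-p)*0.000000] = 0.000000
  V(0,0) = exp(-r*dt) * [p*38.225213 + (1-p)*0.000000] = 16.947991


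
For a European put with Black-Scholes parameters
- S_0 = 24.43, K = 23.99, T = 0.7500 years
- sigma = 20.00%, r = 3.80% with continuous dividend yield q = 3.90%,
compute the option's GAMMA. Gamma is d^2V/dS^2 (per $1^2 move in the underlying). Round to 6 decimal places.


d1 = 0.1872047187; d2 = 0.0139996379
phi(d1) = 0.3920125844; exp(-qT) = 0.9711736407; exp(-rT) = 0.9719022941
Gamma = exp(-qT) * phi(d1) / (S * sigma * sqrt(T)) = 0.9711736407 * 0.3920125844 / (24.4300 * 0.2000 * 0.8660254038) = 0.089973

Answer: Gamma = 0.089973


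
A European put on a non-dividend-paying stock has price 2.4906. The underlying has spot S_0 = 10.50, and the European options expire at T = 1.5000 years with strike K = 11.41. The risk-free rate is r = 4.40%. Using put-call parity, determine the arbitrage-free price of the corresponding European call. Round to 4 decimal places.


Answer: Call price = 2.3093

Derivation:
Put-call parity: C - P = S_0 * exp(-qT) - K * exp(-rT).
S_0 * exp(-qT) = 10.5000 * 1.00000000 = 10.50000000
K * exp(-rT) = 11.4100 * 0.93613086 = 10.68125316
C = P + S*exp(-qT) - K*exp(-rT)
C = 2.4906 + 10.50000000 - 10.68125316 = 2.3093


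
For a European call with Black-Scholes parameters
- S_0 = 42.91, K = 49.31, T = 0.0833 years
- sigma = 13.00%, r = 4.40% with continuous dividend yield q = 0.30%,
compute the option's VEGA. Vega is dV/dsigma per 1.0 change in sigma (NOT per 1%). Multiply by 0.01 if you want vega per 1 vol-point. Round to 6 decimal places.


Answer: Vega = 0.007701

Derivation:
d1 = -3.5954658081; d2 = -3.6329860693
phi(d1) = 0.0006219656; exp(-qT) = 0.9997501312; exp(-rT) = 0.9963415086
Vega = S * exp(-qT) * phi(d1) * sqrt(T) = 42.9100 * 0.9997501312 * 0.0006219656 * 0.2886173938 = 0.007701


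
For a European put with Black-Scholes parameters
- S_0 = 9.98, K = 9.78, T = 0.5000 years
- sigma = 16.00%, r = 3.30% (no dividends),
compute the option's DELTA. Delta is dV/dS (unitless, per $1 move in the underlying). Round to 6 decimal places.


Answer: Delta = -0.351476

Derivation:
d1 = 0.3813392070; d2 = 0.2682021220
phi(d1) = 0.3709647150; exp(-qT) = 1.0000000000; exp(-rT) = 0.9836353794
N(-d1) = 0.3514757823
Delta = -exp(-qT) * N(-d1) = -1.0000000000 * 0.3514757823 = -0.351476


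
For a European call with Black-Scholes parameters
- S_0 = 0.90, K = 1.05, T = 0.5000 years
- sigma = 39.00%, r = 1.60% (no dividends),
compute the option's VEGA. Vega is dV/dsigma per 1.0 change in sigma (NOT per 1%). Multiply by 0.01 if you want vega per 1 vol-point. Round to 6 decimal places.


d1 = -0.3920841099; d2 = -0.6678557545
phi(d1) = 0.3694264882; exp(-qT) = 1.0000000000; exp(-rT) = 0.9920319148
Vega = S * exp(-qT) * phi(d1) * sqrt(T) = 0.9000 * 1.0000000000 * 0.3694264882 * 0.7071067812 = 0.235102

Answer: Vega = 0.235102


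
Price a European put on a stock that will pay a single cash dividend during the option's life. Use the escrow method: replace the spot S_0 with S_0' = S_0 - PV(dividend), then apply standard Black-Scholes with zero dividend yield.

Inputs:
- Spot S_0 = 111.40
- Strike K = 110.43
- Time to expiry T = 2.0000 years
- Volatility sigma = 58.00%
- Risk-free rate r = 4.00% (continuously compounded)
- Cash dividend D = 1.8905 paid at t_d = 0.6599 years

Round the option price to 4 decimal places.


PV(D) = D * exp(-r * t_d) = 1.8905 * 0.97394933 = 1.84125121
S_0' = S_0 - PV(D) = 111.4000 - 1.84125121 = 109.55874879
d1 = (ln(S_0'/K) + (r + sigma^2/2)*T) / (sigma*sqrt(T)) = 0.49799713
d2 = d1 - sigma*sqrt(T) = -0.32224674
exp(-rT) = 0.92311635
N(-d1) = 0.30924303; N(-d2) = 0.62636711
P = K * exp(-rT) * N(-d2) - S_0' * N(-d1) = 110.4300 * 0.92311635 * 0.62636711 - 109.55874879 * 0.30924303 = 29.9714

Answer: Price = 29.9714


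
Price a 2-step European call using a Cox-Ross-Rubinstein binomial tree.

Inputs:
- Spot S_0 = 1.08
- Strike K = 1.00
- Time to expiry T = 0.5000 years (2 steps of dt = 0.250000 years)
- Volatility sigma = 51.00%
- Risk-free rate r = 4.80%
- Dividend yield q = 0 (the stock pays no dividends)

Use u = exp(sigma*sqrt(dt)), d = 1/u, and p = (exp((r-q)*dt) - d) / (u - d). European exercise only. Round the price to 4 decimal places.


dt = T/N = 0.250000
u = exp(sigma*sqrt(dt)) = 1.290462; d = 1/u = 0.774916
p = (exp((r-q)*dt) - d) / (u - d) = 0.460010
Discount per step: exp(-r*dt) = 0.988072
Stock lattice S(k, i) with i counting down-moves:
  k=0: S(0,0) = 1.0800
  k=1: S(1,0) = 1.3937; S(1,1) = 0.8369
  k=2: S(2,0) = 1.7985; S(2,1) = 1.0800; S(2,2) = 0.6485
Terminal payoffs V(N, i) = max(S_T - K, 0):
  V(2,0) = 0.798514; V(2,1) = 0.080000; V(2,2) = 0.000000
Backward induction: V(k, i) = exp(-r*dt) * [p * V(k+1, i) + (1-p) * V(k+1, i+1)].
  V(1,0) = exp(-r*dt) * [p*0.798514 + (1-p)*0.080000] = 0.405627
  V(1,1) = exp(-r*dt) * [p*0.080000 + (1-p)*0.000000] = 0.036362
  V(0,0) = exp(-r*dt) * [p*0.405627 + (1-p)*0.036362] = 0.203767

Answer: Price = V(0,0) = 0.2038


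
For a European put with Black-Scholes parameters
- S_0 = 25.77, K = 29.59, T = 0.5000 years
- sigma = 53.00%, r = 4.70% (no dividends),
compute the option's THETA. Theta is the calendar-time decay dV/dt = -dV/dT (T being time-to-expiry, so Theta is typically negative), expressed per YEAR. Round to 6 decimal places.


d1 = -0.1187417514; d2 = -0.4935083454
phi(d1) = 0.3961397068; exp(-qT) = 1.0000000000; exp(-rT) = 0.9767739747
Theta = -S*exp(-qT)*phi(d1)*sigma/(2*sqrt(T)) + r*K*exp(-rT)*N(-d2) - q*S*exp(-qT)*N(-d1)
N(-d1) = 0.5472600212; N(-d2) = 0.6891732777; sqrt(T) = 0.7071067812
Term 1 = -25.7700 * 1.0000000000 * 0.3961397068 * 0.5300 / (2 * 0.7071067812) = -3.8258123619
Term 2 = 0.0470 * 29.5900 * 0.9767739747 * 0.6891732777 = 0.9361928767
Term 3 = 0 (no dividend yield, q = 0)
Theta = -3.8258123619 + (0.9361928767) + (0.0000000000) = -2.889619

Answer: Theta = -2.889619


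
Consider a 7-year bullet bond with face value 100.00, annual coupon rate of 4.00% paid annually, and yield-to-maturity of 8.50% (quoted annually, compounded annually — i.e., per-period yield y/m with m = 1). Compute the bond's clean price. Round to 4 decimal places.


Answer: Price = 76.9667

Derivation:
Coupon per period c = face * coupon_rate / m = 4.000000
Periods per year m = 1; per-period yield y/m = 0.085000
Number of cashflows N = 7
Cashflows (t years, CF_t, discount factor 1/(1+y/m)^(m*t), PV):
  t = 1.0000: CF_t = 4.000000, DF = 0.921659, PV = 3.686636
  t = 2.0000: CF_t = 4.000000, DF = 0.849455, PV = 3.397821
  t = 3.0000: CF_t = 4.000000, DF = 0.782908, PV = 3.131632
  t = 4.0000: CF_t = 4.000000, DF = 0.721574, PV = 2.886297
  t = 5.0000: CF_t = 4.000000, DF = 0.665045, PV = 2.660182
  t = 6.0000: CF_t = 4.000000, DF = 0.612945, PV = 2.451780
  t = 7.0000: CF_t = 104.000000, DF = 0.564926, PV = 58.752340
Price P = sum_t PV_t = 76.966689


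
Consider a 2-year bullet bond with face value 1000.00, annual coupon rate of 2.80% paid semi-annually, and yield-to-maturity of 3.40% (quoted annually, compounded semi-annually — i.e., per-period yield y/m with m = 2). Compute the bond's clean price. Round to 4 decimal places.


Answer: Price = 988.4932

Derivation:
Coupon per period c = face * coupon_rate / m = 14.000000
Periods per year m = 2; per-period yield y/m = 0.017000
Number of cashflows N = 4
Cashflows (t years, CF_t, discount factor 1/(1+y/m)^(m*t), PV):
  t = 0.5000: CF_t = 14.000000, DF = 0.983284, PV = 13.765978
  t = 1.0000: CF_t = 14.000000, DF = 0.966848, PV = 13.535869
  t = 1.5000: CF_t = 14.000000, DF = 0.950686, PV = 13.309605
  t = 2.0000: CF_t = 1014.000000, DF = 0.934795, PV = 947.881710
Price P = sum_t PV_t = 988.493162


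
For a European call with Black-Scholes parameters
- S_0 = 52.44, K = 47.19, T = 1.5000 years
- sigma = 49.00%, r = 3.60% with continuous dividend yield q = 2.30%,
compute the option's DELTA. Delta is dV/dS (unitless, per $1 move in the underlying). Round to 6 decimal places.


d1 = 0.5083318638; d2 = -0.0917931232
phi(d1) = 0.3505895282; exp(-qT) = 0.9660883397; exp(-rT) = 0.9474321065
N(d1) = 0.6943896862
Delta = exp(-qT) * N(d1) = 0.9660883397 * 0.6943896862 = 0.670842

Answer: Delta = 0.670842


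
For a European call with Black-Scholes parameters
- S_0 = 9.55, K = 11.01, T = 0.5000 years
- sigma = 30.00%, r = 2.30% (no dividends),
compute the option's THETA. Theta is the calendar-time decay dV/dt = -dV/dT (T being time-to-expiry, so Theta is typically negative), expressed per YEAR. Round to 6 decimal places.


d1 = -0.5103557158; d2 = -0.7224877502
phi(d1) = 0.3502283140; exp(-qT) = 1.0000000000; exp(-rT) = 0.9885658722
Theta = -S*exp(-qT)*phi(d1)*sigma/(2*sqrt(T)) - r*K*exp(-rT)*N(d2) + q*S*exp(-qT)*N(d1)
N(d1) = 0.3049011378; N(d2) = 0.2349973270; sqrt(T) = 0.7071067812
Term 1 = -9.5500 * 1.0000000000 * 0.3502283140 * 0.3000 / (2 * 0.7071067812) = -0.7095138572
Term 2 = -0.0230 * 11.0100 * 0.9885658722 * 0.2349973270 = -0.0588279468
Term 3 = 0 (no dividend yield, q = 0)
Theta = -0.7095138572 + (-0.0588279468) + (0.0000000000) = -0.768342

Answer: Theta = -0.768342


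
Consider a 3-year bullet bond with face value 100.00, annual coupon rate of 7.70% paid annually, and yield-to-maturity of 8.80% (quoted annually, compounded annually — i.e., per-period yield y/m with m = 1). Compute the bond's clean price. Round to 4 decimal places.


Answer: Price = 97.2056

Derivation:
Coupon per period c = face * coupon_rate / m = 7.700000
Periods per year m = 1; per-period yield y/m = 0.088000
Number of cashflows N = 3
Cashflows (t years, CF_t, discount factor 1/(1+y/m)^(m*t), PV):
  t = 1.0000: CF_t = 7.700000, DF = 0.919118, PV = 7.077206
  t = 2.0000: CF_t = 7.700000, DF = 0.844777, PV = 6.504785
  t = 3.0000: CF_t = 107.700000, DF = 0.776450, PV = 83.623630
Price P = sum_t PV_t = 97.205621


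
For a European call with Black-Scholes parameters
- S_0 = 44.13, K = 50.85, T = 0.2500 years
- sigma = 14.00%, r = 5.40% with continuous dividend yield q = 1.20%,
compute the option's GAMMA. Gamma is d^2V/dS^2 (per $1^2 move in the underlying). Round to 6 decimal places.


d1 = -1.8398614173; d2 = -1.9098614173
phi(d1) = 0.0734255324; exp(-qT) = 0.9970044955; exp(-rT) = 0.9865907163
Gamma = exp(-qT) * phi(d1) / (S * sigma * sqrt(T)) = 0.9970044955 * 0.0734255324 / (44.1300 * 0.1400 * 0.5000000000) = 0.023698

Answer: Gamma = 0.023698
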